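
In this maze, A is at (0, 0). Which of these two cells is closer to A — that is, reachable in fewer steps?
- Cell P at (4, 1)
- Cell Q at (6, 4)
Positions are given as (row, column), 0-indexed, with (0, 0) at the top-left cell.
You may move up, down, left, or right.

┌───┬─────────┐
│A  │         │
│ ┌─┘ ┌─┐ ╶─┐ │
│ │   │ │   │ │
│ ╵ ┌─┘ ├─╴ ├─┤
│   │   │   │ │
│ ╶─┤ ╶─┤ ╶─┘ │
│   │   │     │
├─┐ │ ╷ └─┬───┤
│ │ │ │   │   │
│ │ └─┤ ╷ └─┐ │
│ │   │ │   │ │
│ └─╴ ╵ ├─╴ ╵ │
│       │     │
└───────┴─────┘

Shortest path A → P at (4, 1): 5 steps
Shortest path A → Q at (6, 4): 16 steps

P is closer (5 steps vs 16 steps).

Path to P:

┌───┬─────────┐
│A  │         │
│ ┌─┘ ┌─┐ ╶─┐ │
│↓│   │ │   │ │
│ ╵ ┌─┘ ├─╴ ├─┤
│↓  │   │   │ │
│ ╶─┤ ╶─┤ ╶─┘ │
│↳ ↓│   │     │
├─┐ │ ╷ └─┬───┤
│ │P│ │   │   │
│ │ └─┤ ╷ └─┐ │
│ │   │ │   │ │
│ └─╴ ╵ ├─╴ ╵ │
│       │     │
└───────┴─────┘

Path to Q:

┌───┬─────────┐
│A  │         │
│ ┌─┘ ┌─┐ ╶─┐ │
│↓│   │ │   │ │
│ ╵ ┌─┘ ├─╴ ├─┤
│↓  │   │   │ │
│ ╶─┤ ╶─┤ ╶─┘ │
│↳ ↓│   │     │
├─┐ │ ╷ └─┬───┤
│ │↓│ │↱ ↓│   │
│ │ └─┤ ╷ └─┐ │
│ │↳ ↓│↑│↳ ↓│ │
│ └─╴ ╵ ├─╴ ╵ │
│    ↳ ↑│Q ↲  │
└───────┴─────┘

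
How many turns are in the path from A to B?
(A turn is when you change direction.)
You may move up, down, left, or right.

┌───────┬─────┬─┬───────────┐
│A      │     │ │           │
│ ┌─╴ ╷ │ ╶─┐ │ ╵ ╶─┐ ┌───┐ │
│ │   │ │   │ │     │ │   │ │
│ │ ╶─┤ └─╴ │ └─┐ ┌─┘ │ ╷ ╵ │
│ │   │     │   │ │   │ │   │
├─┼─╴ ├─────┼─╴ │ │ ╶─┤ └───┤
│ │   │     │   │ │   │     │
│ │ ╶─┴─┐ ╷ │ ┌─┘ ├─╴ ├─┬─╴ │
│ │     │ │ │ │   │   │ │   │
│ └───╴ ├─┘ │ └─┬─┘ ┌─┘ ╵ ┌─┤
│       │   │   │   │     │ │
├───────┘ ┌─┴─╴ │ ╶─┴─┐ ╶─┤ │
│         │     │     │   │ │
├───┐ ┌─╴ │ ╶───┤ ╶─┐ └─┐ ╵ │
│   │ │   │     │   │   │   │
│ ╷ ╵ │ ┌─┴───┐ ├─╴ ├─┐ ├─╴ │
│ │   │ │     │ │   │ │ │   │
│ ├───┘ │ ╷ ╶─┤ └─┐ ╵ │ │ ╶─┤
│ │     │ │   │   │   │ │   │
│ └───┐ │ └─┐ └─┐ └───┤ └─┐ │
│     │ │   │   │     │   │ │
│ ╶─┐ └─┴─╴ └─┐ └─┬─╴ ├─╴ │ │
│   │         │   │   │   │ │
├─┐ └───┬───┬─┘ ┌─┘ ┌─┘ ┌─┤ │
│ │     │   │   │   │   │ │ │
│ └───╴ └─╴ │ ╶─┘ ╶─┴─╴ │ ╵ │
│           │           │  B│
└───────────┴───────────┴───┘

Directions: right, right, right, down, down, right, right, up, left, up, right, right, down, down, right, down, left, down, down, right, down, left, left, down, right, right, down, down, right, down, right, right, down, left, down, left, down, right, right, right, up, up, right, up, left, up, up, up, left, up, left, left, up, right, up, right, up, left, up, right, up, up, right, right, right, down, down, left, up, left, down, down, right, right, down, left, down, left, down, right, down, right, down, left, down, right, down, down, down, down
Number of turns: 63

Solution:

┌───────┬─────┬─┬───────────┐
│A → → ↓│↱ → ↓│ │    ↱ → → ↓│
│ ┌─╴ ╷ │ ╶─┐ │ ╵ ╶─┐ ┌───┐ │
│ │   │↓│↑ ↰│↓│     │↑│↓ ↰│↓│
│ │ ╶─┤ └─╴ │ └─┐ ┌─┘ │ ╷ ╵ │
│ │   │↳ → ↑│↳ ↓│ │↱ ↑│↓│↑ ↲│
├─┼─╴ ├─────┼─╴ │ │ ╶─┤ └───┤
│ │   │     │↓ ↲│ │↑ ↰│↳ → ↓│
│ │ ╶─┴─┐ ╷ │ ┌─┘ ├─╴ ├─┬─╴ │
│ │     │ │ │↓│   │↱ ↑│ │↓ ↲│
│ └───╴ ├─┘ │ └─┬─┘ ┌─┘ ╵ ┌─┤
│       │   │↳ ↓│↱ ↑│  ↓ ↲│ │
├───────┘ ┌─┴─╴ │ ╶─┴─┐ ╶─┤ │
│         │↓ ← ↲│↑ ← ↰│↳ ↓│ │
├───┐ ┌─╴ │ ╶───┤ ╶─┐ └─┐ ╵ │
│   │ │   │↳ → ↓│   │↑ ↰│↳ ↓│
│ ╷ ╵ │ ┌─┴───┐ ├─╴ ├─┐ ├─╴ │
│ │   │ │     │↓│   │ │↑│↓ ↲│
│ ├───┘ │ ╷ ╶─┤ └─┐ ╵ │ │ ╶─┤
│ │     │ │   │↳ ↓│   │↑│↳ ↓│
│ └───┐ │ └─┐ └─┐ └───┤ └─┐ │
│     │ │   │   │↳ → ↓│↑ ↰│↓│
│ ╶─┐ └─┴─╴ └─┐ └─┬─╴ ├─╴ │ │
│   │         │   │↓ ↲│↱ ↑│↓│
├─┐ └───┬───┬─┘ ┌─┘ ┌─┘ ┌─┤ │
│ │     │   │   │↓ ↲│  ↑│ │↓│
│ └───╴ └─╴ │ ╶─┘ ╶─┴─╴ │ ╵ │
│           │    ↳ → → ↑│  B│
└───────────┴───────────┴───┘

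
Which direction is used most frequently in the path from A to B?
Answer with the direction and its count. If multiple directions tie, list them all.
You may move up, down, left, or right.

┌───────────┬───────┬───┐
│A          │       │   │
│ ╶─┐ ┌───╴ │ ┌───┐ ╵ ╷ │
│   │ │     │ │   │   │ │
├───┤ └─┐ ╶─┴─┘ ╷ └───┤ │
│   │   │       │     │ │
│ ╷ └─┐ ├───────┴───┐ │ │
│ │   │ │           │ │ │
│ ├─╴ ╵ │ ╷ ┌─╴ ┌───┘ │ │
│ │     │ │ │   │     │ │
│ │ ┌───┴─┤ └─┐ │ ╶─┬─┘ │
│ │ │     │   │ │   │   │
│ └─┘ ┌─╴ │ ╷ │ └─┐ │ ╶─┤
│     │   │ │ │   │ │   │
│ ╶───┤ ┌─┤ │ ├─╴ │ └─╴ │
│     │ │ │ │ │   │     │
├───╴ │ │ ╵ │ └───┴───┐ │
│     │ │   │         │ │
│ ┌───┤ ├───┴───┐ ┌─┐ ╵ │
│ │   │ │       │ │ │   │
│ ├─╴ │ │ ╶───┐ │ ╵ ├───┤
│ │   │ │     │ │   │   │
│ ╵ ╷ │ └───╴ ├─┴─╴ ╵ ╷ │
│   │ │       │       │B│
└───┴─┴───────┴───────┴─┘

Directions: right, right, right, right, right, down, left, down, right, right, right, up, right, down, right, right, down, down, left, left, down, right, down, down, right, right, down, down, left, up, left, left, down, down, right, down, right, up, right, down
Counts: {'right': 17, 'down': 14, 'left': 6, 'up': 3}
Most common: right (17 times)

Solution:

┌───────────┬───────┬───┐
│A → → → → ↓│       │   │
│ ╶─┐ ┌───╴ │ ┌───┐ ╵ ╷ │
│   │ │  ↓ ↲│ │↱ ↓│   │ │
├───┤ └─┐ ╶─┴─┘ ╷ └───┤ │
│   │   │↳ → → ↑│↳ → ↓│ │
│ ╷ └─┐ ├───────┴───┐ │ │
│ │   │ │           │↓│ │
│ ├─╴ ╵ │ ╷ ┌─╴ ┌───┘ │ │
│ │     │ │ │   │↓ ← ↲│ │
│ │ ┌───┴─┤ └─┐ │ ╶─┬─┘ │
│ │ │     │   │ │↳ ↓│   │
│ └─┘ ┌─╴ │ ╷ │ └─┐ │ ╶─┤
│     │   │ │ │   │↓│   │
│ ╶───┤ ┌─┤ │ ├─╴ │ └─╴ │
│     │ │ │ │ │   │↳ → ↓│
├───╴ │ │ ╵ │ └───┴───┐ │
│     │ │   │    ↓ ← ↰│↓│
│ ┌───┤ ├───┴───┐ ┌─┐ ╵ │
│ │   │ │       │↓│ │↑ ↲│
│ ├─╴ │ │ ╶───┐ │ ╵ ├───┤
│ │   │ │     │ │↳ ↓│↱ ↓│
│ ╵ ╷ │ └───╴ ├─┴─╴ ╵ ╷ │
│   │ │       │    ↳ ↑│B│
└───┴─┴───────┴───────┴─┘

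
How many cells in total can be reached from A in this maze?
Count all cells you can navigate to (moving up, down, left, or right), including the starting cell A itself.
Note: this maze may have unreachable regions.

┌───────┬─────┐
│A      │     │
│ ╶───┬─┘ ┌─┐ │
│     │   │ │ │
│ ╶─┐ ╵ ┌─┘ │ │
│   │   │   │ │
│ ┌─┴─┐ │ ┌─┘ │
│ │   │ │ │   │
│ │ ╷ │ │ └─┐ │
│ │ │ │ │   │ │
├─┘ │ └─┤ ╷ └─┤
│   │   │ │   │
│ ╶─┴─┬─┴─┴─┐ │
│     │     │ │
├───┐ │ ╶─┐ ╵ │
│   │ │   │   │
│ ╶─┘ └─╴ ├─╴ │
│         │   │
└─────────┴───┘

Using BFS/flood-fill to find all reachable cells from A:
Maze size: 9 × 7 = 63 total cells
38 cell(s) are walled off and cannot be reached from A.
Reachable cells: 25

Reachable region (· marks reachable cells):

┌───────┬─────┐
│A · · ·│· · ·│
│ ╶───┬─┘ ┌─┐ │
│· · ·│· ·│ │·│
│ ╶─┐ ╵ ┌─┘ │ │
│· ·│· ·│   │·│
│ ┌─┴─┐ │ ┌─┘ │
│·│   │·│ │· ·│
│ │ ╷ │ │ └─┐ │
│·│ │ │·│   │·│
├─┘ │ └─┤ ╷ └─┤
│   │   │ │   │
│ ╶─┴─┬─┴─┴─┐ │
│     │     │ │
├───┐ │ ╶─┐ ╵ │
│   │ │   │   │
│ ╶─┘ └─╴ ├─╴ │
│         │   │
└─────────┴───┘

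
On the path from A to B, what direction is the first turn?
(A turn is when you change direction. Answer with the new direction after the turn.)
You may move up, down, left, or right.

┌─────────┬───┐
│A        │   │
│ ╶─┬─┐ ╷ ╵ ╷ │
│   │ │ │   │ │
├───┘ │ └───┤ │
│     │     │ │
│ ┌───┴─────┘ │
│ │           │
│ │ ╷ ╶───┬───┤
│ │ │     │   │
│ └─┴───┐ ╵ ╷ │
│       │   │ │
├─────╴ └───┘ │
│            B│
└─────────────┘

Directions: right, right, right, right, down, right, up, right, down, down, down, left, left, left, left, down, right, right, down, right, up, right, down, down
First turn direction: down

Solution:

┌─────────┬───┐
│A → → → ↓│↱ ↓│
│ ╶─┬─┐ ╷ ╵ ╷ │
│   │ │ │↳ ↑│↓│
├───┘ │ └───┤ │
│     │     │↓│
│ ┌───┴─────┘ │
│ │  ↓ ← ← ← ↲│
│ │ ╷ ╶───┬───┤
│ │ │↳ → ↓│↱ ↓│
│ └─┴───┐ ╵ ╷ │
│       │↳ ↑│↓│
├─────╴ └───┘ │
│            B│
└─────────────┘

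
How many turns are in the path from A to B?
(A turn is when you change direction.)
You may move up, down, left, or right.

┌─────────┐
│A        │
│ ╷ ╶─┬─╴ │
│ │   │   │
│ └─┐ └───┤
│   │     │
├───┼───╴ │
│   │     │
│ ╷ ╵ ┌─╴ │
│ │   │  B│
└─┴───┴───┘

Directions: right, down, right, down, right, right, down, down
Number of turns: 5

Solution:

┌─────────┐
│A ↓      │
│ ╷ ╶─┬─╴ │
│ │↳ ↓│   │
│ └─┐ └───┤
│   │↳ → ↓│
├───┼───╴ │
│   │    ↓│
│ ╷ ╵ ┌─╴ │
│ │   │  B│
└─┴───┴───┘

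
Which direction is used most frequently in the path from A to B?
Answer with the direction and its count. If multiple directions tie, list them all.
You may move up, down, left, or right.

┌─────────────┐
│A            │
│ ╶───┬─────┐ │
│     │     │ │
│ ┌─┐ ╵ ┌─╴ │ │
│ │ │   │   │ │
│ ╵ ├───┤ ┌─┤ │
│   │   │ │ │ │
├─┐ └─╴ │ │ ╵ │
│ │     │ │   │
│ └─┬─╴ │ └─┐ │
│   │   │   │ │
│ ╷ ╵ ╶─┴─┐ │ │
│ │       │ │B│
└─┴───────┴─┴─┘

Directions: right, right, right, right, right, right, down, down, down, down, down, down
Counts: {'right': 6, 'down': 6}
Most common: down and right (tied at 6 times each)

Solution:

┌─────────────┐
│A → → → → → ↓│
│ ╶───┬─────┐ │
│     │     │↓│
│ ┌─┐ ╵ ┌─╴ │ │
│ │ │   │   │↓│
│ ╵ ├───┤ ┌─┤ │
│   │   │ │ │↓│
├─┐ └─╴ │ │ ╵ │
│ │     │ │  ↓│
│ └─┬─╴ │ └─┐ │
│   │   │   │↓│
│ ╷ ╵ ╶─┴─┐ │ │
│ │       │ │B│
└─┴───────┴─┴─┘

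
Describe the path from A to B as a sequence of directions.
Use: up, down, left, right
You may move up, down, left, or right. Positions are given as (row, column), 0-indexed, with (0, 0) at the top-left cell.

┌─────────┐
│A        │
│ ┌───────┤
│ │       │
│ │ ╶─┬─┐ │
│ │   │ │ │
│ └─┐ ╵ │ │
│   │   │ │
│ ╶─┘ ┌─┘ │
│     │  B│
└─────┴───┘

Finding the path and converting it to directions:
Path through cells: (0,0) → (1,0) → (2,0) → (3,0) → (4,0) → (4,1) → (4,2) → (3,2) → (2,2) → (2,1) → (1,1) → (1,2) → (1,3) → (1,4) → (2,4) → (3,4) → (4,4)
Directions: down, down, down, down, right, right, up, up, left, up, right, right, right, down, down, down

Solution:

┌─────────┐
│A        │
│ ┌───────┤
│↓│↱ → → ↓│
│ │ ╶─┬─┐ │
│↓│↑ ↰│ │↓│
│ └─┐ ╵ │ │
│↓  │↑  │↓│
│ ╶─┘ ┌─┘ │
│↳ → ↑│  B│
└─────┴───┘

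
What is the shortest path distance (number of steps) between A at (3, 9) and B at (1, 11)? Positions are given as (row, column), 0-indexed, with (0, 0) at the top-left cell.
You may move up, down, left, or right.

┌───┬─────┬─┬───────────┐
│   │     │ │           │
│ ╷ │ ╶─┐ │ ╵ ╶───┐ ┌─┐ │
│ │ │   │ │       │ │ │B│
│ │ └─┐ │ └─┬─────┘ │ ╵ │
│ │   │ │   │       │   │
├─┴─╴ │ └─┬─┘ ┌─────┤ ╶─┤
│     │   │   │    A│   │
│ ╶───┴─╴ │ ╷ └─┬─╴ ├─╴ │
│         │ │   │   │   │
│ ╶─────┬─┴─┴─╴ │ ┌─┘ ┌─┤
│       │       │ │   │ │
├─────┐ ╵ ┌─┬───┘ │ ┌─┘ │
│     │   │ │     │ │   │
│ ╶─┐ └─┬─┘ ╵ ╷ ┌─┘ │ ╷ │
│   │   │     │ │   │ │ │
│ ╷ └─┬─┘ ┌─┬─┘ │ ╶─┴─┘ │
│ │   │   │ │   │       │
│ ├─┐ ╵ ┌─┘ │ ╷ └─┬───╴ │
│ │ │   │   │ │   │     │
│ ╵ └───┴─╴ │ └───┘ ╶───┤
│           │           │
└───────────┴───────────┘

Finding path from (3, 9) to (1, 11):
Path: (3,9) → (4,9) → (4,8) → (5,8) → (6,8) → (6,7) → (7,7) → (8,7) → (8,6) → (9,6) → (10,6) → (10,7) → (10,8) → (10,9) → (9,9) → (9,10) → (9,11) → (8,11) → (8,10) → (8,9) → (8,8) → (7,8) → (7,9) → (6,9) → (5,9) → (5,10) → (4,10) → (4,11) → (3,11) → (3,10) → (2,10) → (2,11) → (1,11)
Distance: 32 steps

Solution:

┌───┬─────┬─┬───────────┐
│   │     │ │           │
│ ╷ │ ╶─┐ │ ╵ ╶───┐ ┌─┐ │
│ │ │   │ │       │ │ │B│
│ │ └─┐ │ └─┬─────┘ │ ╵ │
│ │   │ │   │       │↱ ↑│
├─┴─╴ │ └─┬─┘ ┌─────┤ ╶─┤
│     │   │   │    A│↑ ↰│
│ ╶───┴─╴ │ ╷ └─┬─╴ ├─╴ │
│         │ │   │↓ ↲│↱ ↑│
│ ╶─────┬─┴─┴─╴ │ ┌─┘ ┌─┤
│       │       │↓│↱ ↑│ │
├─────┐ ╵ ┌─┬───┘ │ ┌─┘ │
│     │   │ │  ↓ ↲│↑│   │
│ ╶─┐ └─┬─┘ ╵ ╷ ┌─┘ │ ╷ │
│   │   │     │↓│↱ ↑│ │ │
│ ╷ └─┬─┘ ┌─┬─┘ │ ╶─┴─┘ │
│ │   │   │ │↓ ↲│↑ ← ← ↰│
│ ├─┐ ╵ ┌─┘ │ ╷ └─┬───╴ │
│ │ │   │   │↓│   │↱ → ↑│
│ ╵ └───┴─╴ │ └───┘ ╶───┤
│           │↳ → → ↑    │
└───────────┴───────────┘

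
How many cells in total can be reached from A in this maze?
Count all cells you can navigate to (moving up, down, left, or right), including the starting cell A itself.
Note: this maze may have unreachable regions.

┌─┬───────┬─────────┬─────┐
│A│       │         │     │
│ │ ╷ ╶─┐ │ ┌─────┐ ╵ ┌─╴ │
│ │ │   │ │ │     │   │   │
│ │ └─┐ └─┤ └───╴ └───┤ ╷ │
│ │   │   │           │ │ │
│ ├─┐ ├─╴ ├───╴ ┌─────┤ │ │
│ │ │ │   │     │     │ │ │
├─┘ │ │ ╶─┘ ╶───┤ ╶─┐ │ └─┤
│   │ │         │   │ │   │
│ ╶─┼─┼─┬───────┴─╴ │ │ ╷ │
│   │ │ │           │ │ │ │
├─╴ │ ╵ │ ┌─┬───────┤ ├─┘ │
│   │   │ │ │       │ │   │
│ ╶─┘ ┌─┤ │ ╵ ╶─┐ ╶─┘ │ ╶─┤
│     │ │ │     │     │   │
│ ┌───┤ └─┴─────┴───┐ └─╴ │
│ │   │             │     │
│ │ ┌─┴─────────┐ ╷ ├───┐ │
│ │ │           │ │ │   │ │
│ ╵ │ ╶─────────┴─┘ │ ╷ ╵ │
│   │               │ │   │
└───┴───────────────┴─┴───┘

Using BFS/flood-fill to find all reachable cells from A:
Maze size: 11 × 13 = 143 total cells
139 cell(s) are walled off and cannot be reached from A.
Reachable cells: 4

Reachable region (· marks reachable cells):

┌─┬───────┬─────────┬─────┐
│A│       │         │     │
│ │ ╷ ╶─┐ │ ┌─────┐ ╵ ┌─╴ │
│·│ │   │ │ │     │   │   │
│ │ └─┐ └─┤ └───╴ └───┤ ╷ │
│·│   │   │           │ │ │
│ ├─┐ ├─╴ ├───╴ ┌─────┤ │ │
│·│ │ │   │     │     │ │ │
├─┘ │ │ ╶─┘ ╶───┤ ╶─┐ │ └─┤
│   │ │         │   │ │   │
│ ╶─┼─┼─┬───────┴─╴ │ │ ╷ │
│   │ │ │           │ │ │ │
├─╴ │ ╵ │ ┌─┬───────┤ ├─┘ │
│   │   │ │ │       │ │   │
│ ╶─┘ ┌─┤ │ ╵ ╶─┐ ╶─┘ │ ╶─┤
│     │ │ │     │     │   │
│ ┌───┤ └─┴─────┴───┐ └─╴ │
│ │   │             │     │
│ │ ┌─┴─────────┐ ╷ ├───┐ │
│ │ │           │ │ │   │ │
│ ╵ │ ╶─────────┴─┘ │ ╷ ╵ │
│   │               │ │   │
└───┴───────────────┴─┴───┘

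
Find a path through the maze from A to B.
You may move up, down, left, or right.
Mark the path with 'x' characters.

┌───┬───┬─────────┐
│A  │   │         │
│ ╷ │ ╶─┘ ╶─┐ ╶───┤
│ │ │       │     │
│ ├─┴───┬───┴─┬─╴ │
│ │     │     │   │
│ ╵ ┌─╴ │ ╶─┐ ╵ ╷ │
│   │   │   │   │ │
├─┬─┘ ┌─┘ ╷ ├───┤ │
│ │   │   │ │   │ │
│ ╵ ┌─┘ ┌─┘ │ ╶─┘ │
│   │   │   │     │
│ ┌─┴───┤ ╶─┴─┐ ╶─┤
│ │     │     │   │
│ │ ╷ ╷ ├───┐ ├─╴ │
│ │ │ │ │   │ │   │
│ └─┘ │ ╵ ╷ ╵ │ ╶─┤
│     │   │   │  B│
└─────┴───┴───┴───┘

Finding the shortest path through the maze:
Path length: 54 steps
Directions: down → down → down → right → up → right → right → down → left → down → left → down → left → down → down → down → right → right → up → up → right → down → down → right → up → right → down → right → up → up → left → left → up → right → up → up → left → up → right → right → down → right → up → right → down → down → down → left → down → right → down → left → down → right

Solution:

┌───┬───┬─────────┐
│A  │   │         │
│ ╷ │ ╶─┘ ╶─┐ ╶───┤
│x│ │       │     │
│ ├─┴───┬───┴─┬─╴ │
│x│x x x│x x x│x x│
│ ╵ ┌─╴ │ ╶─┐ ╵ ╷ │
│x x│x x│x x│x x│x│
├─┬─┘ ┌─┘ ╷ ├───┤ │
│ │x x│   │x│   │x│
│ ╵ ┌─┘ ┌─┘ │ ╶─┘ │
│x x│   │x x│  x x│
│ ┌─┴───┤ ╶─┴─┐ ╶─┤
│x│  x x│x x x│x x│
│ │ ╷ ╷ ├───┐ ├─╴ │
│x│ │x│x│x x│x│x x│
│ └─┘ │ ╵ ╷ ╵ │ ╶─┤
│x x x│x x│x x│x B│
└─────┴───┴───┴───┘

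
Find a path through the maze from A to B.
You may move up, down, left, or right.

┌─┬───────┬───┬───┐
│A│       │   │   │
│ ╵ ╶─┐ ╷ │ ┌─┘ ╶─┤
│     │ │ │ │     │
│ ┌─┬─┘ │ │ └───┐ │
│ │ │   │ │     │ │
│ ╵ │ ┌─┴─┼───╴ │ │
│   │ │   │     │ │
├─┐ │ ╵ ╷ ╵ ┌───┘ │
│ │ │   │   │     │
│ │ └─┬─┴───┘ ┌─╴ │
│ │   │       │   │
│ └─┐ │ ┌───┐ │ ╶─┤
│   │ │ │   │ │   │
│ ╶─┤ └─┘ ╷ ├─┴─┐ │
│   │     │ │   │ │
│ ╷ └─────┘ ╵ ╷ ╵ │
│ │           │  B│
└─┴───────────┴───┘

Finding the shortest path through the maze:
Path length: 20 steps
Directions: down → down → down → right → down → down → right → down → down → right → right → up → right → down → down → right → up → right → down → right

Solution:

┌─┬───────┬───┬───┐
│A│       │   │   │
│ ╵ ╶─┐ ╷ │ ┌─┘ ╶─┤
│↓    │ │ │ │     │
│ ┌─┬─┘ │ │ └───┐ │
│↓│ │   │ │     │ │
│ ╵ │ ┌─┴─┼───╴ │ │
│↳ ↓│ │   │     │ │
├─┐ │ ╵ ╷ ╵ ┌───┘ │
│ │↓│   │   │     │
│ │ └─┬─┴───┘ ┌─╴ │
│ │↳ ↓│       │   │
│ └─┐ │ ┌───┐ │ ╶─┤
│   │↓│ │↱ ↓│ │   │
│ ╶─┤ └─┘ ╷ ├─┴─┐ │
│   │↳ → ↑│↓│↱ ↓│ │
│ ╷ └─────┘ ╵ ╷ ╵ │
│ │        ↳ ↑│↳ B│
└─┴───────────┴───┘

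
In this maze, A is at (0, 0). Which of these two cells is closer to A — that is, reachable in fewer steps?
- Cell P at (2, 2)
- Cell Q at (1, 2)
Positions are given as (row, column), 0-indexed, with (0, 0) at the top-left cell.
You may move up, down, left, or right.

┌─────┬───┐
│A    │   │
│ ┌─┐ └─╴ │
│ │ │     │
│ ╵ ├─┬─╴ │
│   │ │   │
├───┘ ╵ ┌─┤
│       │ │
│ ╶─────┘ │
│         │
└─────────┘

Shortest path A → P at (2, 2): 10 steps
Shortest path A → Q at (1, 2): 3 steps

Q is closer (3 steps vs 10 steps).

Path to P:

┌─────┬───┐
│A → ↓│   │
│ ┌─┐ └─╴ │
│ │ │↳ → ↓│
│ ╵ ├─┬─╴ │
│   │P│↓ ↲│
├───┘ ╵ ┌─┤
│    ↑ ↲│ │
│ ╶─────┘ │
│         │
└─────────┘

Path to Q:

┌─────┬───┐
│A → ↓│   │
│ ┌─┐ └─╴ │
│ │ │Q    │
│ ╵ ├─┬─╴ │
│   │ │   │
├───┘ ╵ ┌─┤
│       │ │
│ ╶─────┘ │
│         │
└─────────┘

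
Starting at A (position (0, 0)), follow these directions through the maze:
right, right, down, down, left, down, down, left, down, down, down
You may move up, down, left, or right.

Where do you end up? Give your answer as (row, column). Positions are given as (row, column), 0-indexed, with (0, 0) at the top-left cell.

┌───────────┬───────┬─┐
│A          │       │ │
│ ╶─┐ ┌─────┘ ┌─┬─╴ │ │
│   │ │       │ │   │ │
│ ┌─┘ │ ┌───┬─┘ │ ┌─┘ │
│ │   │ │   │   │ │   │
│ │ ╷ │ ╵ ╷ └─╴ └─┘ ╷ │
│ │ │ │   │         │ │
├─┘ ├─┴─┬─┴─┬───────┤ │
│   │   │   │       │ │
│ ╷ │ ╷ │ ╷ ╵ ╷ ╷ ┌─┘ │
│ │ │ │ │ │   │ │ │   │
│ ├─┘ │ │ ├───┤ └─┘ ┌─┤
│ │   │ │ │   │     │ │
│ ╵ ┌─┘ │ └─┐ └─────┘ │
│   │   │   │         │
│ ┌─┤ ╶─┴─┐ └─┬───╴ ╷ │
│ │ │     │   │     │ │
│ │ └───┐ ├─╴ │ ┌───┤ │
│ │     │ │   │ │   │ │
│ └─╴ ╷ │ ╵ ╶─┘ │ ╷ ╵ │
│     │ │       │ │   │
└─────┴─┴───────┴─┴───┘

Following directions step by step:
Start: (0, 0)
  right: (0, 0) → (0, 1)
  right: (0, 1) → (0, 2)
  down: (0, 2) → (1, 2)
  down: (1, 2) → (2, 2)
  left: (2, 2) → (2, 1)
  down: (2, 1) → (3, 1)
  down: (3, 1) → (4, 1)
  left: (4, 1) → (4, 0)
  down: (4, 0) → (5, 0)
  down: (5, 0) → (6, 0)
  down: (6, 0) → (7, 0)
Final position: (7, 0)

Path taken:

┌───────────┬───────┬─┐
│A → ↓      │       │ │
│ ╶─┐ ┌─────┘ ┌─┬─╴ │ │
│   │↓│       │ │   │ │
│ ┌─┘ │ ┌───┬─┘ │ ┌─┘ │
│ │↓ ↲│ │   │   │ │   │
│ │ ╷ │ ╵ ╷ └─╴ └─┘ ╷ │
│ │↓│ │   │         │ │
├─┘ ├─┴─┬─┴─┬───────┤ │
│↓ ↲│   │   │       │ │
│ ╷ │ ╷ │ ╷ ╵ ╷ ╷ ┌─┘ │
│↓│ │ │ │ │   │ │ │   │
│ ├─┘ │ │ ├───┤ └─┘ ┌─┤
│↓│   │ │ │   │     │ │
│ ╵ ┌─┘ │ └─┐ └─────┘ │
│B  │   │   │         │
│ ┌─┤ ╶─┴─┐ └─┬───╴ ╷ │
│ │ │     │   │     │ │
│ │ └───┐ ├─╴ │ ┌───┤ │
│ │     │ │   │ │   │ │
│ └─╴ ╷ │ ╵ ╶─┘ │ ╷ ╵ │
│     │ │       │ │   │
└─────┴─┴───────┴─┴───┘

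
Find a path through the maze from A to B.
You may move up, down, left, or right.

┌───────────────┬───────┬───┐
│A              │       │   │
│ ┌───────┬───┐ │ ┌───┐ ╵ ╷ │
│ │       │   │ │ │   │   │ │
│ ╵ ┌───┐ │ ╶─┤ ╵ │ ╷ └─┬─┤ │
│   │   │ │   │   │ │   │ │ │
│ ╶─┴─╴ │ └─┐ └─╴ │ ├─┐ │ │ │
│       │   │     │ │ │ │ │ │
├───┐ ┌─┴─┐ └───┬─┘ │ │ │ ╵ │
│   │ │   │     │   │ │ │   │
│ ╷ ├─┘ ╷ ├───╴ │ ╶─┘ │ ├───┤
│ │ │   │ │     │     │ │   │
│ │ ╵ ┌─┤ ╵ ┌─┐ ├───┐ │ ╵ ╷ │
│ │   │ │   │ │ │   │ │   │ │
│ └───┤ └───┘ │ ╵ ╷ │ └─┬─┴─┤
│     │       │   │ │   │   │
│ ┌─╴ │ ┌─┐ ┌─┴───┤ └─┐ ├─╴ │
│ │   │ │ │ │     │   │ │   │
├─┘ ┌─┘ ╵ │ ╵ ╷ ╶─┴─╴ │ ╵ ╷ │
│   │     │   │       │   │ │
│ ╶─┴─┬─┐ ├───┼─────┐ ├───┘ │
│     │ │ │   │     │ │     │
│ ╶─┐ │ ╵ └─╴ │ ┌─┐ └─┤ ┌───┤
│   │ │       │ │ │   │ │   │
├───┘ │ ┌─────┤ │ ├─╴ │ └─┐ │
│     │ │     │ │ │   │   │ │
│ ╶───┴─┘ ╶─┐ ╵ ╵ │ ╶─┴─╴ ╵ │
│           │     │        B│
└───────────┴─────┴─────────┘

Finding the shortest path through the maze:
Path length: 68 steps
Directions: down → down → right → up → right → right → right → down → down → right → down → right → right → down → left → left → down → left → up → up → left → down → left → down → left → up → up → left → down → down → down → right → right → down → left → down → left → down → right → right → down → down → left → left → down → right → right → right → right → up → right → right → down → right → up → up → up → right → right → down → right → down → left → down → right → right → right → right

Solution:

┌───────────────┬───────┬───┐
│A              │       │   │
│ ┌───────┬───┐ │ ┌───┐ ╵ ╷ │
│↓│↱ → → ↓│   │ │ │   │   │ │
│ ╵ ┌───┐ │ ╶─┤ ╵ │ ╷ └─┬─┤ │
│↳ ↑│   │↓│   │   │ │   │ │ │
│ ╶─┴─╴ │ └─┐ └─╴ │ ├─┐ │ │ │
│       │↳ ↓│     │ │ │ │ │ │
├───┐ ┌─┴─┐ └───┬─┘ │ │ │ ╵ │
│↓ ↰│ │↓ ↰│↳ → ↓│   │ │ │   │
│ ╷ ├─┘ ╷ ├───╴ │ ╶─┘ │ ├───┤
│↓│↑│↓ ↲│↑│↓ ← ↲│     │ │   │
│ │ ╵ ┌─┤ ╵ ┌─┐ ├───┐ │ ╵ ╷ │
│↓│↑ ↲│ │↑ ↲│ │ │   │ │   │ │
│ └───┤ └───┘ │ ╵ ╷ │ └─┬─┴─┤
│↳ → ↓│       │   │ │   │   │
│ ┌─╴ │ ┌─┐ ┌─┴───┤ └─┐ ├─╴ │
│ │↓ ↲│ │ │ │     │   │ │   │
├─┘ ┌─┘ ╵ │ ╵ ╷ ╶─┴─╴ │ ╵ ╷ │
│↓ ↲│     │   │       │   │ │
│ ╶─┴─┬─┐ ├───┼─────┐ ├───┘ │
│↳ → ↓│ │ │   │↱ → ↓│ │     │
│ ╶─┐ │ ╵ └─╴ │ ┌─┐ └─┤ ┌───┤
│   │↓│       │↑│ │↳ ↓│ │   │
├───┘ │ ┌─────┤ │ ├─╴ │ └─┐ │
│↓ ← ↲│ │↱ → ↓│↑│ │↓ ↲│   │ │
│ ╶───┴─┘ ╶─┐ ╵ ╵ │ ╶─┴─╴ ╵ │
│↳ → → → ↑  │↳ ↑  │↳ → → → B│
└───────────┴─────┴─────────┘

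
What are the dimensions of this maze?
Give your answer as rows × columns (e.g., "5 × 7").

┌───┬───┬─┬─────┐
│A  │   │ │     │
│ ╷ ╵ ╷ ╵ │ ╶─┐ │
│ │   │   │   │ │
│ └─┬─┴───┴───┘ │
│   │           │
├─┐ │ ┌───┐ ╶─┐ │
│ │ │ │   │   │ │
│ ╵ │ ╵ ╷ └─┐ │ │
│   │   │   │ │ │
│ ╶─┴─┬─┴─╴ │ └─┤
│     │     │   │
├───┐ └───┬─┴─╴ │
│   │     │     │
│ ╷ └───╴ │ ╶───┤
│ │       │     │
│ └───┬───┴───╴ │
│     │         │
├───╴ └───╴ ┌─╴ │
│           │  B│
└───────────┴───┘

Counting the maze dimensions:
Rows (vertical): 10
Columns (horizontal): 8
Dimensions: 10 × 8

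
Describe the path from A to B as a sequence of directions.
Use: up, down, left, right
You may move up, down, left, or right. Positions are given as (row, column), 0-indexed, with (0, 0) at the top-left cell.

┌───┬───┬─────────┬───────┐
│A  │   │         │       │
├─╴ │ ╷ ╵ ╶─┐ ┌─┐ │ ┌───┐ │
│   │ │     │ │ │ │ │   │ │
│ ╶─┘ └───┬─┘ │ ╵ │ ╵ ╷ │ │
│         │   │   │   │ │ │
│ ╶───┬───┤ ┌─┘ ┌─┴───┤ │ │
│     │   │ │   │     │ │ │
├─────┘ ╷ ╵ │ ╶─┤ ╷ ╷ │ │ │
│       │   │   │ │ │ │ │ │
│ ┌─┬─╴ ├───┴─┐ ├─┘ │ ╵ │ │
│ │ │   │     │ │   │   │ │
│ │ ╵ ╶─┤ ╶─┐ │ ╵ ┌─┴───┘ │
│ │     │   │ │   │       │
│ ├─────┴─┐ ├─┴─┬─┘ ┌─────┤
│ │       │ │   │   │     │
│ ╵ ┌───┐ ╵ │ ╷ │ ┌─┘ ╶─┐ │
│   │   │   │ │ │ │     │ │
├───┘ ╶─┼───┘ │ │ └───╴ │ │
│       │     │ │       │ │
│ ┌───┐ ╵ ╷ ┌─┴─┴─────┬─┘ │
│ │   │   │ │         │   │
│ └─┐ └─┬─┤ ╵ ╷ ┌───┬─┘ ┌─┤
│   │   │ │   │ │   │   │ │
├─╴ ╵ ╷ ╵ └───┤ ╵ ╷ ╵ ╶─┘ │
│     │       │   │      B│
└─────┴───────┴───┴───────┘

Finding the path and converting it to directions:
Path through cells: (0,0) → (0,1) → (1,1) → (1,0) → (2,0) → (2,1) → (2,2) → (1,2) → (0,2) → (0,3) → (1,3) → (1,4) → (0,4) → (0,5) → (0,6) → (0,7) → (0,8) → (1,8) → (2,8) → (2,7) → (3,7) → (3,6) → (4,6) → (4,7) → (5,7) → (6,7) → (6,8) → (5,8) → (5,9) → (4,9) → (3,9) → (3,10) → (4,10) → (5,10) → (5,11) → (4,11) → (3,11) → (2,11) → (1,11) → (1,10) → (2,10) → (2,9) → (1,9) → (0,9) → (0,10) → (0,11) → (0,12) → (1,12) → (2,12) → (3,12) → (4,12) → (5,12) → (6,12) → (6,11) → (6,10) → (6,9) → (7,9) → (7,8) → (8,8) → (9,8) → (9,9) → (9,10) → (9,11) → (8,11) → (8,10) → (7,10) → (7,11) → (7,12) → (8,12) → (9,12) → (10,12) → (10,11) → (11,11) → (11,10) → (12,10) → (12,11) → (12,12)
Directions: right, down, left, down, right, right, up, up, right, down, right, up, right, right, right, right, down, down, left, down, left, down, right, down, down, right, up, right, up, up, right, down, down, right, up, up, up, up, left, down, left, up, up, right, right, right, down, down, down, down, down, down, left, left, left, down, left, down, down, right, right, right, up, left, up, right, right, down, down, down, left, down, left, down, right, right

Solution:

┌───┬───┬─────────┬───────┐
│A ↓│↱ ↓│↱ → → → ↓│↱ → → ↓│
├─╴ │ ╷ ╵ ╶─┐ ┌─┐ │ ┌───┐ │
│↓ ↲│↑│↳ ↑  │ │ │↓│↑│↓ ↰│↓│
│ ╶─┘ └───┬─┘ │ ╵ │ ╵ ╷ │ │
│↳ → ↑    │   │↓ ↲│↑ ↲│↑│↓│
│ ╶───┬───┤ ┌─┘ ┌─┴───┤ │ │
│     │   │ │↓ ↲│  ↱ ↓│↑│↓│
├─────┘ ╷ ╵ │ ╶─┤ ╷ ╷ │ │ │
│       │   │↳ ↓│ │↑│↓│↑│↓│
│ ┌─┬─╴ ├───┴─┐ ├─┘ │ ╵ │ │
│ │ │   │     │↓│↱ ↑│↳ ↑│↓│
│ │ ╵ ╶─┤ ╶─┐ │ ╵ ┌─┴───┘ │
│ │     │   │ │↳ ↑│↓ ← ← ↲│
│ ├─────┴─┐ ├─┴─┬─┘ ┌─────┤
│ │       │ │   │↓ ↲│↱ → ↓│
│ ╵ ┌───┐ ╵ │ ╷ │ ┌─┘ ╶─┐ │
│   │   │   │ │ │↓│  ↑ ↰│↓│
├───┘ ╶─┼───┘ │ │ └───╴ │ │
│       │     │ │↳ → → ↑│↓│
│ ┌───┐ ╵ ╷ ┌─┴─┴─────┬─┘ │
│ │   │   │ │         │↓ ↲│
│ └─┐ └─┬─┤ ╵ ╷ ┌───┬─┘ ┌─┤
│   │   │ │   │ │   │↓ ↲│ │
├─╴ ╵ ╷ ╵ └───┤ ╵ ╷ ╵ ╶─┘ │
│     │       │   │  ↳ → B│
└─────┴───────┴───┴───────┘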